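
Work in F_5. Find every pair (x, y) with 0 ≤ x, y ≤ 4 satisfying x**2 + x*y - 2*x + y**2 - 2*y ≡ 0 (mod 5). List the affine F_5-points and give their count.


Affine F_5-points: {(0, 0), (0, 2), (1, 3), (2, 0), (3, 1), (3, 3)}; count = 6.

For each of the 25 pairs (x, y) ∈ F_5², evaluate f(x, y) mod 5. Record the zeros.
  x = 0: [0↦0, 1↦4, 2↦0, 3↦3, 4↦3]  zeros at y ∈ {0, 2}
  x = 1: [0↦4, 1↦4, 2↦1, 3↦0, 4↦1]  zeros at y ∈ {3}
  x = 2: [0↦0, 1↦1, 2↦4, 3↦4, 4↦1]  zeros at y ∈ {0}
  x = 3: [0↦3, 1↦0, 2↦4, 3↦0, 4↦3]  zeros at y ∈ {1, 3}
  x = 4: [0↦3, 1↦1, 2↦1, 3↦3, 4↦2]  zeros at y ∈ ∅
Collecting zeros: affine points = {(0, 0), (0, 2), (1, 3), (2, 0), (3, 1), (3, 3)}.
Total count |C(F_5)_aff| = 6.


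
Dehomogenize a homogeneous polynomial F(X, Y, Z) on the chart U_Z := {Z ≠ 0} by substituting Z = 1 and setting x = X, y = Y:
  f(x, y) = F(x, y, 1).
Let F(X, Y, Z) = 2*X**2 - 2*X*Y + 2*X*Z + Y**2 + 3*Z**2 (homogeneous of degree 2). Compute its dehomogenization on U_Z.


f(x, y) = 2*x**2 - 2*x*y + 2*x + y**2 + 3

On U_Z we set Z = 1. Each monomial c·X^i·Y^j·Z^k in F becomes c·x^i·y^j·1^k = c·x^i·y^j.
Substituting Z = 1: F(X, Y, 1) = 2*x**2 - 2*x*y + 2*x + y**2 + 3.
Note: deg(f) ≤ deg(F) = 2; strict inequality happens when F is divisible by Z (lost terms).


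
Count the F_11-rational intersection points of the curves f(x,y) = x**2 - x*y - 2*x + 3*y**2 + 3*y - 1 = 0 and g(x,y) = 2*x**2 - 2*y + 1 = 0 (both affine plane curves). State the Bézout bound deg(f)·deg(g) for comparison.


Common zeros: ∅; count = 0; Bézout bound = 4.

deg(f) = 2, deg(g) = 2, so Bézout bound = 4.
Scan x ∈ F_11. For each x, list the y ∈ F_11 with f(x, y) ≡ 0 and those with g(x, y) ≡ 0 (mod 11); the common zeros in that column are the intersection.
  x = 0: f ≡ 0 at y ∈ ∅; g ≡ 0 at y ∈ {6}; common: ∅.
  x = 1: f ≡ 0 at y ∈ ∅; g ≡ 0 at y ∈ {7}; common: ∅.
  x = 2: f ≡ 0 at y ∈ ∅; g ≡ 0 at y ∈ {10}; common: ∅.
  x = 3: f ≡ 0 at y ∈ {5, 6}; g ≡ 0 at y ∈ {4}; common: ∅.
  x = 4: f ≡ 0 at y ∈ {5, 10}; g ≡ 0 at y ∈ {0}; common: ∅.
  x = 5: f ≡ 0 at y ∈ {2, 6}; g ≡ 0 at y ∈ {9}; common: ∅.
  x = 6: f ≡ 0 at y ∈ ∅; g ≡ 0 at y ∈ {9}; common: ∅.
  x = 7: f ≡ 0 at y ∈ {1, 4}; g ≡ 0 at y ∈ {0}; common: ∅.
  x = 8: f ≡ 0 at y ∈ {10}; g ≡ 0 at y ∈ {4}; common: ∅.
  x = 9: f ≡ 0 at y ∈ ∅; g ≡ 0 at y ∈ {10}; common: ∅.
  x = 10: f ≡ 0 at y ∈ {2, 4}; g ≡ 0 at y ∈ {7}; common: ∅.
Collecting: common zeros = ∅, so the count is 0.
Comparison with the Bézout bound: 0 ≤ 4 = deg(f)·deg(g), as expected for curves with no common component (the affine F_11-count falls short of the bound because intersections may lie at infinity, over extension fields, or carry multiplicity).


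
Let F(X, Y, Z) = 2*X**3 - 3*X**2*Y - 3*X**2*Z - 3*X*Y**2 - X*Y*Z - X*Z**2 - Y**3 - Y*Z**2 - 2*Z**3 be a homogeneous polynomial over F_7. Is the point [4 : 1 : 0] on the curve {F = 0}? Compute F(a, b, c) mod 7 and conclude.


F(4,1,0) ≡ 4 (mod 7); P is NOT on the curve.

Evaluate F(4, 1, 0) term-by-term (mod 7).
  2*X**3 ↦ 2·64·1·1 = 128
  -3*X**2*Y ↦ -3·16·1·1 = -48
  -3*X**2*Z ↦ -3·16·1·0 = 0
  -3*X*Y**2 ↦ -3·4·1·1 = -12
  -X*Y*Z ↦ -1·4·1·0 = 0
  -X*Z**2 ↦ -1·4·1·0 = 0
  -Y**3 ↦ -1·1·1·1 = -1
  -Y*Z**2 ↦ -1·1·1·0 = 0
  -2*Z**3 ↦ -2·1·1·0 = 0
Sum: F(4, 1, 0) = (128) + (-48) + (0) + (-12) + (0) + (0) + (-1) + (0) + (0) = 67.
Reducing mod 7: 67 ≡ 4 (mod 7).
Since F(a, b, c) ≡ 4 ≠ 0 (mod 7), P does NOT lie on the curve.


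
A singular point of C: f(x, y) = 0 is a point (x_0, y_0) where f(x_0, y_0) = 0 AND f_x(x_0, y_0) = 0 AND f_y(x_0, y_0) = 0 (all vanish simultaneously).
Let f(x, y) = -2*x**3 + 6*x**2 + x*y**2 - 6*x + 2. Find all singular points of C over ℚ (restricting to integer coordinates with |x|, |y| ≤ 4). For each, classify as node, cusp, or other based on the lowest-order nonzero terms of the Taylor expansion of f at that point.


Singular points: {(1, 0)}; classification: cusp.

Compute partial derivatives:
  f_x = -6*x**2 + 12*x + y**2 - 6.
  f_y = 2*x*y.
Scan x_0 ∈ {−4, ..., 4}. For each x_0, f_y(x_0, y) is a polynomial in y; find its integer roots y ∈ {−4, ..., 4}, then test f_x and f at those candidates.
  x = -4: f_y(-4, y) = -8*y; vanishes at y ∈ {0}. (-4, 0): f_x = -150 ≠ 0.
  x = -3: f_y(-3, y) = -6*y; vanishes at y ∈ {0}. (-3, 0): f_x = -96 ≠ 0.
  x = -2: f_y(-2, y) = -4*y; vanishes at y ∈ {0}. (-2, 0): f_x = -54 ≠ 0.
  x = -1: f_y(-1, y) = -2*y; vanishes at y ∈ {0}. (-1, 0): f_x = -24 ≠ 0.
  x = 0: f_y(0, y) = 0; vanishes at y ∈ {-4, -3, -2, -1, 0, 1, 2, 3, 4}. (0, -4): f_x = 10 ≠ 0; (0, -3): f_x = 3 ≠ 0; (0, -2): f_x = -2 ≠ 0; (0, -1): f_x = -5 ≠ 0; (0, 0): f_x = -6 ≠ 0; (0, 1): f_x = -5 ≠ 0; (0, 2): f_x = -2 ≠ 0; (0, 3): f_x = 3 ≠ 0; (0, 4): f_x = 10 ≠ 0.
  x = 1: f_y(1, y) = 2*y; vanishes at y ∈ {0}. (1, 0): f_x = 0, f = 0 — SINGULAR.
  x = 2: f_y(2, y) = 4*y; vanishes at y ∈ {0}. (2, 0): f_x = -6 ≠ 0.
  x = 3: f_y(3, y) = 6*y; vanishes at y ∈ {0}. (3, 0): f_x = -24 ≠ 0.
  x = 4: f_y(4, y) = 8*y; vanishes at y ∈ {0}. (4, 0): f_x = -54 ≠ 0.
Only singular point on the grid: (1, 0).
Classify: substitute x = 1 + u, y = 0 + v and expand: f = -2*u**3 + u*v**2 + v**2.
No constant or linear terms (consistent with a singular point). Quadratic part: v**2. Cubic part: -2*u**3 + u*v**2.
The quadratic part v**2 is a perfect square, so there is a single (double) tangent line v = 0, i.e. y = 0. Restricting the cubic part to that line (v = 0) leaves -2*u**3 ≠ 0, so f is not divisible by v and the branch is v² ≈ 2*u**3 to lowest order — this is a cusp.
Classification: cusp.


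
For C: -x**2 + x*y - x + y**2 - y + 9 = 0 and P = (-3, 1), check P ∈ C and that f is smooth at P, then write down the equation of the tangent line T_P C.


Tangent line at P: 6*x - 2*y + 20 = 0.

Step 1: f(-3, 1) = 0, so P lies on C.
Step 2: partial derivatives
  f_x(x, y) = -2*x + y - 1, f_y(x, y) = x + 2*y - 1.
  f_x(P) = 6, f_y(P) = -2 (gradient nonzero, so P is smooth).
Step 3: tangent line at P: 6·(x − -3) + -2·(y − 1) = 0.
Expanding: 6*x - 2*y + 20 = 0.


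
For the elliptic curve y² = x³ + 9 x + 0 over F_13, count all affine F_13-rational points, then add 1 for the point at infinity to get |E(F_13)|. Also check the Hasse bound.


Affine points = {(0, 0), (1, 6), (1, 7), (2, 0), (4, 3), (4, 10), (5, 1), (5, 12), (6, 6), (6, 7), (7, 4), (7, 9), (8, 5), (8, 8), (9, 2), (9, 11), (11, 0), (12, 4), (12, 9)}; affine count = 19; |E(F_13)| = 20.

Discriminant check: Δ ∝ 4a³ + 27b² = 4·9³ + 27·0² = 4·729 + 27·0 ≡ 4 (mod 13). Nonzero ⇒ E is nonsingular.
For each x ∈ F_13, compute rhs = x³ + 9·x + 0 mod 13, then count y ∈ F_13 with y² ≡ rhs.
  x = 0: rhs = 0, matching y values: 0 (1 points).
  x = 1: rhs = 10, matching y values: 6, 7 (2 points).
  x = 2: rhs = 0, matching y values: 0 (1 points).
  x = 3: rhs = 2, matching y values: none (0 points).
  x = 4: rhs = 9, matching y values: 3, 10 (2 points).
  x = 5: rhs = 1, matching y values: 1, 12 (2 points).
  x = 6: rhs = 10, matching y values: 6, 7 (2 points).
  x = 7: rhs = 3, matching y values: 4, 9 (2 points).
  x = 8: rhs = 12, matching y values: 5, 8 (2 points).
  x = 9: rhs = 4, matching y values: 2, 11 (2 points).
  x = 10: rhs = 11, matching y values: none (0 points).
  x = 11: rhs = 0, matching y values: 0 (1 points).
  x = 12: rhs = 3, matching y values: 4, 9 (2 points).
Total affine count: 19.
Full point count |E(F_13)| = 19 + 1 = 20.
Hasse bound: |20 − (13+1)| = |6| = 6 ≤ 2√13 ≈ 7.2111 ✓.


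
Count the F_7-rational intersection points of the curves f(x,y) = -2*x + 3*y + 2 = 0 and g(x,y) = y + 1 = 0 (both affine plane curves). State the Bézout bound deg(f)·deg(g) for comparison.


Common zeros: {(3, 6)}; count = 1; Bézout bound = 1.

deg(f) = 1, deg(g) = 1, so Bézout bound = 1.
Scan x ∈ F_7. For each x, list the y ∈ F_7 with f(x, y) ≡ 0 and those with g(x, y) ≡ 0 (mod 7); the common zeros in that column are the intersection.
  x = 0: f ≡ 0 at y ∈ {4}; g ≡ 0 at y ∈ {6}; common: ∅.
  x = 1: f ≡ 0 at y ∈ {0}; g ≡ 0 at y ∈ {6}; common: ∅.
  x = 2: f ≡ 0 at y ∈ {3}; g ≡ 0 at y ∈ {6}; common: ∅.
  x = 3: f ≡ 0 at y ∈ {6}; g ≡ 0 at y ∈ {6}; common: {6}.
  x = 4: f ≡ 0 at y ∈ {2}; g ≡ 0 at y ∈ {6}; common: ∅.
  x = 5: f ≡ 0 at y ∈ {5}; g ≡ 0 at y ∈ {6}; common: ∅.
  x = 6: f ≡ 0 at y ∈ {1}; g ≡ 0 at y ∈ {6}; common: ∅.
Collecting: common zeros = {(3, 6)}, so the count is 1.
Comparison with the Bézout bound: 1 ≤ 1 = deg(f)·deg(g), as expected for curves with no common component (the bound is attained).


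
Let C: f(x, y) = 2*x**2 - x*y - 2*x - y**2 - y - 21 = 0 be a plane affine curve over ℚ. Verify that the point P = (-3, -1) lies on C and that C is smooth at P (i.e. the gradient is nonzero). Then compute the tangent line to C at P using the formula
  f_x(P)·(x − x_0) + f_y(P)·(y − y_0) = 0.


Tangent line at P: -13*x + 4*y - 35 = 0.

Step 1: f(-3, -1) = 0, so P lies on C.
Step 2: partial derivatives
  f_x(x, y) = 4*x - y - 2, f_y(x, y) = -x - 2*y - 1.
  f_x(P) = -13, f_y(P) = 4 (gradient nonzero, so P is smooth).
Step 3: tangent line at P: -13·(x − -3) + 4·(y − -1) = 0.
Expanding: -13*x + 4*y - 35 = 0.


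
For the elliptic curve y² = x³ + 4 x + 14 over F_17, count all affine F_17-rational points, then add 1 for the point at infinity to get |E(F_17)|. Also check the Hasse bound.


Affine points = {(1, 6), (1, 11), (2, 8), (2, 9), (3, 6), (3, 11), (4, 3), (4, 14), (6, 4), (6, 13), (10, 0), (13, 6), (13, 11), (14, 3), (14, 14), (15, 7), (15, 10), (16, 3), (16, 14)}; affine count = 19; |E(F_17)| = 20.

Discriminant check: Δ ∝ 4a³ + 27b² = 4·4³ + 27·14² = 4·64 + 27·196 ≡ 6 (mod 17). Nonzero ⇒ E is nonsingular.
For each x ∈ F_17, compute rhs = x³ + 4·x + 14 mod 17, then count y ∈ F_17 with y² ≡ rhs.
  x = 0: rhs = 14, matching y values: none (0 points).
  x = 1: rhs = 2, matching y values: 6, 11 (2 points).
  x = 2: rhs = 13, matching y values: 8, 9 (2 points).
  x = 3: rhs = 2, matching y values: 6, 11 (2 points).
  x = 4: rhs = 9, matching y values: 3, 14 (2 points).
  x = 5: rhs = 6, matching y values: none (0 points).
  x = 6: rhs = 16, matching y values: 4, 13 (2 points).
  x = 7: rhs = 11, matching y values: none (0 points).
  x = 8: rhs = 14, matching y values: none (0 points).
  x = 9: rhs = 14, matching y values: none (0 points).
  x = 10: rhs = 0, matching y values: 0 (1 points).
  x = 11: rhs = 12, matching y values: none (0 points).
  x = 12: rhs = 5, matching y values: none (0 points).
  x = 13: rhs = 2, matching y values: 6, 11 (2 points).
  x = 14: rhs = 9, matching y values: 3, 14 (2 points).
  x = 15: rhs = 15, matching y values: 7, 10 (2 points).
  x = 16: rhs = 9, matching y values: 3, 14 (2 points).
Total affine count: 19.
Full point count |E(F_17)| = 19 + 1 = 20.
Hasse bound: |20 − (17+1)| = |2| = 2 ≤ 2√17 ≈ 8.2462 ✓.


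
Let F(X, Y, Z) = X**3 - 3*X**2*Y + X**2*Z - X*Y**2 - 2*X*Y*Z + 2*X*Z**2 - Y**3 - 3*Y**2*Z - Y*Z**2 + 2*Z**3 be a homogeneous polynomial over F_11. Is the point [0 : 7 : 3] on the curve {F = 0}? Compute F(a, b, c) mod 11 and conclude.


F(0,7,3) ≡ 10 (mod 11); P is NOT on the curve.

Evaluate F(0, 7, 3) term-by-term (mod 11).
  X**3 ↦ 1·0·1·1 = 0
  -3*X**2*Y ↦ -3·0·7·1 = 0
  X**2*Z ↦ 1·0·1·3 = 0
  -X*Y**2 ↦ -1·0·49·1 = 0
  -2*X*Y*Z ↦ -2·0·7·3 = 0
  2*X*Z**2 ↦ 2·0·1·9 = 0
  -Y**3 ↦ -1·1·343·1 = -343
  -3*Y**2*Z ↦ -3·1·49·3 = -441
  -Y*Z**2 ↦ -1·1·7·9 = -63
  2*Z**3 ↦ 2·1·1·27 = 54
Sum: F(0, 7, 3) = (0) + (0) + (0) + (0) + (0) + (0) + (-343) + (-441) + (-63) + (54) = -793.
Reducing mod 11: -793 ≡ 10 (mod 11).
Since F(a, b, c) ≡ 10 ≠ 0 (mod 11), P does NOT lie on the curve.


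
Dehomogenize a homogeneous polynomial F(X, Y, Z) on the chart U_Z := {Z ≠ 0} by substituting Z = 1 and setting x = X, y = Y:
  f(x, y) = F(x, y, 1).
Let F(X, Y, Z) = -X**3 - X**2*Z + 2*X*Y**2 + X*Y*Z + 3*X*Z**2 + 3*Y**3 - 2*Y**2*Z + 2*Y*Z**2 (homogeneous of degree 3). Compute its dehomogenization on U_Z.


f(x, y) = -x**3 - x**2 + 2*x*y**2 + x*y + 3*x + 3*y**3 - 2*y**2 + 2*y

On U_Z we set Z = 1. Each monomial c·X^i·Y^j·Z^k in F becomes c·x^i·y^j·1^k = c·x^i·y^j.
Substituting Z = 1: F(X, Y, 1) = -x**3 - x**2 + 2*x*y**2 + x*y + 3*x + 3*y**3 - 2*y**2 + 2*y.
Note: deg(f) ≤ deg(F) = 3; strict inequality happens when F is divisible by Z (lost terms).


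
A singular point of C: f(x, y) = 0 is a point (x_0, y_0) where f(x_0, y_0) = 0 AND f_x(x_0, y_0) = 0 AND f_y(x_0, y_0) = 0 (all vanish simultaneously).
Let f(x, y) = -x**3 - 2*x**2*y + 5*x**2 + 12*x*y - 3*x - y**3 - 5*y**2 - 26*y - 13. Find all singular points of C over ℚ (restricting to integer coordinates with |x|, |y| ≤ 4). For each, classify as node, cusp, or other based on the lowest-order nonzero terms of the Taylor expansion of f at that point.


Singular points: {(3, -2)}; classification: cusp.

Compute partial derivatives:
  f_x = -3*x**2 - 4*x*y + 10*x + 12*y - 3.
  f_y = -2*x**2 + 12*x - 3*y**2 - 10*y - 26.
Scan x_0 ∈ {−4, ..., 4}. For each x_0, f_y(x_0, y) is a polynomial in y; find its integer roots y ∈ {−4, ..., 4}, then test f_x and f at those candidates.
  x = -4: f_y(-4, y) = -3*y**2 - 10*y - 106; no integer root y with |y| ≤ 4.
  x = -3: f_y(-3, y) = -3*y**2 - 10*y - 80; no integer root y with |y| ≤ 4.
  x = -2: f_y(-2, y) = -3*y**2 - 10*y - 58; no integer root y with |y| ≤ 4.
  x = -1: f_y(-1, y) = -3*y**2 - 10*y - 40; no integer root y with |y| ≤ 4.
  x = 0: f_y(0, y) = -3*y**2 - 10*y - 26; no integer root y with |y| ≤ 4.
  x = 1: f_y(1, y) = -3*y**2 - 10*y - 16; no integer root y with |y| ≤ 4.
  x = 2: f_y(2, y) = -3*y**2 - 10*y - 10; no integer root y with |y| ≤ 4.
  x = 3: f_y(3, y) = -3*y**2 - 10*y - 8; vanishes at y ∈ {-2}. (3, -2): f_x = 0, f = 0 — SINGULAR.
  x = 4: f_y(4, y) = -3*y**2 - 10*y - 10; no integer root y with |y| ≤ 4.
Only singular point on the grid: (3, -2).
Classify: substitute x = 3 + u, y = -2 + v and expand: f = -u**3 - 2*u**2*v - v**3 + v**2.
No constant or linear terms (consistent with a singular point). Quadratic part: v**2. Cubic part: -u**3 - 2*u**2*v - v**3.
The quadratic part v**2 is a perfect square, so there is a single (double) tangent line v = 0, i.e. y = -2. Restricting the cubic part to that line (v = 0) leaves -u**3 ≠ 0, so f is not divisible by v and the branch is v² ≈ u**3 to lowest order — this is a cusp.
Classification: cusp.


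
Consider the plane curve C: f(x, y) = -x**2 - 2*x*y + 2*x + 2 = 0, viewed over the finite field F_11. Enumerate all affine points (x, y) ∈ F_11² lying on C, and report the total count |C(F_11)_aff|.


Affine F_11-points: {(1, 7), (2, 6), (3, 9), (4, 2), (5, 2), (6, 0), (7, 0), (8, 4), (9, 7), (10, 6)}; count = 10.

For each of the 121 pairs (x, y) ∈ F_11², evaluate f(x, y) mod 11. Record the zeros.
  x = 0: [0↦2, 1↦2, 2↦2, 3↦2, 4↦2, 5↦2, 6↦2, 7↦2, 8↦2, 9↦2, 10↦2]  zeros at y ∈ ∅
  x = 1: [0↦3, 1↦1, 2↦10, 3↦8, 4↦6, 5↦4, 6↦2, 7↦0, 8↦9, 9↦7, 10↦5]  zeros at y ∈ {7}
  x = 2: [0↦2, 1↦9, 2↦5, 3↦1, 4↦8, 5↦4, 6↦0, 7↦7, 8↦3, 9↦10, 10↦6]  zeros at y ∈ {6}
  x = 3: [0↦10, 1↦4, 2↦9, 3↦3, 4↦8, 5↦2, 6↦7, 7↦1, 8↦6, 9↦0, 10↦5]  zeros at y ∈ {9}
  x = 4: [0↦5, 1↦8, 2↦0, 3↦3, 4↦6, 5↦9, 6↦1, 7↦4, 8↦7, 9↦10, 10↦2]  zeros at y ∈ {2}
  x = 5: [0↦9, 1↦10, 2↦0, 3↦1, 4↦2, 5↦3, 6↦4, 7↦5, 8↦6, 9↦7, 10↦8]  zeros at y ∈ {2}
  x = 6: [0↦0, 1↦10, 2↦9, 3↦8, 4↦7, 5↦6, 6↦5, 7↦4, 8↦3, 9↦2, 10↦1]  zeros at y ∈ {0}
  x = 7: [0↦0, 1↦8, 2↦5, 3↦2, 4↦10, 5↦7, 6↦4, 7↦1, 8↦9, 9↦6, 10↦3]  zeros at y ∈ {0}
  x = 8: [0↦9, 1↦4, 2↦10, 3↦5, 4↦0, 5↦6, 6↦1, 7↦7, 8↦2, 9↦8, 10↦3]  zeros at y ∈ {4}
  x = 9: [0↦5, 1↦9, 2↦2, 3↦6, 4↦10, 5↦3, 6↦7, 7↦0, 8↦4, 9↦8, 10↦1]  zeros at y ∈ {7}
  x = 10: [0↦10, 1↦1, 2↦3, 3↦5, 4↦7, 5↦9, 6↦0, 7↦2, 8↦4, 9↦6, 10↦8]  zeros at y ∈ {6}
Collecting zeros: affine points = {(1, 7), (2, 6), (3, 9), (4, 2), (5, 2), (6, 0), (7, 0), (8, 4), (9, 7), (10, 6)}.
Total count |C(F_11)_aff| = 10.


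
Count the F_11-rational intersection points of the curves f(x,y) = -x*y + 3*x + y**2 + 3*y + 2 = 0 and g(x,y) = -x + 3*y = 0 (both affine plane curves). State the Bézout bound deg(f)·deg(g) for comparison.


Common zeros: ∅; count = 0; Bézout bound = 2.

deg(f) = 2, deg(g) = 1, so Bézout bound = 2.
Scan x ∈ F_11. For each x, list the y ∈ F_11 with f(x, y) ≡ 0 and those with g(x, y) ≡ 0 (mod 11); the common zeros in that column are the intersection.
  x = 0: f ≡ 0 at y ∈ {9, 10}; g ≡ 0 at y ∈ {0}; common: ∅.
  x = 1: f ≡ 0 at y ∈ ∅; g ≡ 0 at y ∈ {4}; common: ∅.
  x = 2: f ≡ 0 at y ∈ ∅; g ≡ 0 at y ∈ {8}; common: ∅.
  x = 3: f ≡ 0 at y ∈ {0}; g ≡ 0 at y ∈ {1}; common: ∅.
  x = 4: f ≡ 0 at y ∈ {6}; g ≡ 0 at y ∈ {5}; common: ∅.
  x = 5: f ≡ 0 at y ∈ ∅; g ≡ 0 at y ∈ {9}; common: ∅.
  x = 6: f ≡ 0 at y ∈ ∅; g ≡ 0 at y ∈ {2}; common: ∅.
  x = 7: f ≡ 0 at y ∈ {7, 8}; g ≡ 0 at y ∈ {6}; common: ∅.
  x = 8: f ≡ 0 at y ∈ {1, 4}; g ≡ 0 at y ∈ {10}; common: ∅.
  x = 9: f ≡ 0 at y ∈ ∅; g ≡ 0 at y ∈ {3}; common: ∅.
  x = 10: f ≡ 0 at y ∈ {2, 5}; g ≡ 0 at y ∈ {7}; common: ∅.
Collecting: common zeros = ∅, so the count is 0.
Comparison with the Bézout bound: 0 ≤ 2 = deg(f)·deg(g), as expected for curves with no common component (the affine F_11-count falls short of the bound because intersections may lie at infinity, over extension fields, or carry multiplicity).


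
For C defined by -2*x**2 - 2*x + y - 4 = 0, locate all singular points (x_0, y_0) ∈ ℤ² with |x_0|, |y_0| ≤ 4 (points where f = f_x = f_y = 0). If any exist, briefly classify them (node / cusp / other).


No singular points in the scanned grid; C is smooth there.

Compute partial derivatives:
  f_x = -4*x - 2.
  f_y = 1.
f_y = 1 is a nonzero constant, so f_y never vanishes: no point (x, y) can satisfy f = f_x = f_y = 0. In particular no (x, y) ∈ {−4, ..., 4}² is singular; the curve is smooth.


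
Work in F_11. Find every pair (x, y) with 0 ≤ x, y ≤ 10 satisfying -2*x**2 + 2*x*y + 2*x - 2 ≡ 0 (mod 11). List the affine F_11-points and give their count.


Affine F_11-points: {(1, 1), (2, 7), (3, 6), (4, 6), (5, 2), (6, 7), (7, 3), (8, 3), (9, 2), (10, 8)}; count = 10.

For each of the 121 pairs (x, y) ∈ F_11², evaluate f(x, y) mod 11. Record the zeros.
  x = 0: [0↦9, 1↦9, 2↦9, 3↦9, 4↦9, 5↦9, 6↦9, 7↦9, 8↦9, 9↦9, 10↦9]  zeros at y ∈ ∅
  x = 1: [0↦9, 1↦0, 2↦2, 3↦4, 4↦6, 5↦8, 6↦10, 7↦1, 8↦3, 9↦5, 10↦7]  zeros at y ∈ {1}
  x = 2: [0↦5, 1↦9, 2↦2, 3↦6, 4↦10, 5↦3, 6↦7, 7↦0, 8↦4, 9↦8, 10↦1]  zeros at y ∈ {7}
  x = 3: [0↦8, 1↦3, 2↦9, 3↦4, 4↦10, 5↦5, 6↦0, 7↦6, 8↦1, 9↦7, 10↦2]  zeros at y ∈ {6}
  x = 4: [0↦7, 1↦4, 2↦1, 3↦9, 4↦6, 5↦3, 6↦0, 7↦8, 8↦5, 9↦2, 10↦10]  zeros at y ∈ {6}
  x = 5: [0↦2, 1↦1, 2↦0, 3↦10, 4↦9, 5↦8, 6↦7, 7↦6, 8↦5, 9↦4, 10↦3]  zeros at y ∈ {2}
  x = 6: [0↦4, 1↦5, 2↦6, 3↦7, 4↦8, 5↦9, 6↦10, 7↦0, 8↦1, 9↦2, 10↦3]  zeros at y ∈ {7}
  x = 7: [0↦2, 1↦5, 2↦8, 3↦0, 4↦3, 5↦6, 6↦9, 7↦1, 8↦4, 9↦7, 10↦10]  zeros at y ∈ {3}
  x = 8: [0↦7, 1↦1, 2↦6, 3↦0, 4↦5, 5↦10, 6↦4, 7↦9, 8↦3, 9↦8, 10↦2]  zeros at y ∈ {3}
  x = 9: [0↦8, 1↦4, 2↦0, 3↦7, 4↦3, 5↦10, 6↦6, 7↦2, 8↦9, 9↦5, 10↦1]  zeros at y ∈ {2}
  x = 10: [0↦5, 1↦3, 2↦1, 3↦10, 4↦8, 5↦6, 6↦4, 7↦2, 8↦0, 9↦9, 10↦7]  zeros at y ∈ {8}
Collecting zeros: affine points = {(1, 1), (2, 7), (3, 6), (4, 6), (5, 2), (6, 7), (7, 3), (8, 3), (9, 2), (10, 8)}.
Total count |C(F_11)_aff| = 10.


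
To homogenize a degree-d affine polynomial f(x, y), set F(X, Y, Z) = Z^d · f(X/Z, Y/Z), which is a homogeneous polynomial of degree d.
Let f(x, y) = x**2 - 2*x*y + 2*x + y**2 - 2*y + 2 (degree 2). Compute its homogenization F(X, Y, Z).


F(X, Y, Z) = X**2 - 2*X*Y + 2*X*Z + Y**2 - 2*Y*Z + 2*Z**2

deg(f) = 2.
Substitute x = X/Z, y = Y/Z into f, then multiply by Z^2.
  monomial 1·x^2·y^0 ↦ 1·X^2·Y^0·Z^0.
  monomial -2·x^1·y^1 ↦ -2·X^1·Y^1·Z^0.
  monomial 2·x^1·y^0 ↦ 2·X^1·Y^0·Z^1.
  monomial 1·x^0·y^2 ↦ 1·X^0·Y^2·Z^0.
  monomial -2·x^0·y^1 ↦ -2·X^0·Y^1·Z^1.
  monomial 2·x^0·y^0 ↦ 2·X^0·Y^0·Z^2.
Collecting: F(X, Y, Z) = X**2 - 2*X*Y + 2*X*Z + Y**2 - 2*Y*Z + 2*Z**2.


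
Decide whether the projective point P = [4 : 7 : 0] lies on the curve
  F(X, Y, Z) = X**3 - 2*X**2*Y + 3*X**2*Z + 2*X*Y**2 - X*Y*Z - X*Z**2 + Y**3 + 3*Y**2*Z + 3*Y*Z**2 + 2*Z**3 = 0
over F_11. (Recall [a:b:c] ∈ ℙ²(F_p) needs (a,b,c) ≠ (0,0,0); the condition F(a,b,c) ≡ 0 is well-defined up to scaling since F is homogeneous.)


F(4,7,0) ≡ 3 (mod 11); P is NOT on the curve.

Evaluate F(4, 7, 0) term-by-term (mod 11).
  X**3 ↦ 1·64·1·1 = 64
  -2*X**2*Y ↦ -2·16·7·1 = -224
  3*X**2*Z ↦ 3·16·1·0 = 0
  2*X*Y**2 ↦ 2·4·49·1 = 392
  -X*Y*Z ↦ -1·4·7·0 = 0
  -X*Z**2 ↦ -1·4·1·0 = 0
  Y**3 ↦ 1·1·343·1 = 343
  3*Y**2*Z ↦ 3·1·49·0 = 0
  3*Y*Z**2 ↦ 3·1·7·0 = 0
  2*Z**3 ↦ 2·1·1·0 = 0
Sum: F(4, 7, 0) = (64) + (-224) + (0) + (392) + (0) + (0) + (343) + (0) + (0) + (0) = 575.
Reducing mod 11: 575 ≡ 3 (mod 11).
Since F(a, b, c) ≡ 3 ≠ 0 (mod 11), P does NOT lie on the curve.


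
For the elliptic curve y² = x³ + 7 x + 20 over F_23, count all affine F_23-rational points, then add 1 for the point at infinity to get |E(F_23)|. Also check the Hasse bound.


Affine points = {(6, 5), (6, 18), (8, 6), (8, 17), (10, 3), (10, 20), (11, 5), (11, 18), (13, 10), (13, 13), (15, 2), (15, 21), (20, 8), (20, 15), (22, 9), (22, 14)}; affine count = 16; |E(F_23)| = 17.

Discriminant check: Δ ∝ 4a³ + 27b² = 4·7³ + 27·20² = 4·343 + 27·400 ≡ 5 (mod 23). Nonzero ⇒ E is nonsingular.
For each x ∈ F_23, compute rhs = x³ + 7·x + 20 mod 23, then count y ∈ F_23 with y² ≡ rhs.
  x = 0: rhs = 20, matching y values: none (0 points).
  x = 1: rhs = 5, matching y values: none (0 points).
  x = 2: rhs = 19, matching y values: none (0 points).
  x = 3: rhs = 22, matching y values: none (0 points).
  x = 4: rhs = 20, matching y values: none (0 points).
  x = 5: rhs = 19, matching y values: none (0 points).
  x = 6: rhs = 2, matching y values: 5, 18 (2 points).
  x = 7: rhs = 21, matching y values: none (0 points).
  x = 8: rhs = 13, matching y values: 6, 17 (2 points).
  x = 9: rhs = 7, matching y values: none (0 points).
  x = 10: rhs = 9, matching y values: 3, 20 (2 points).
  x = 11: rhs = 2, matching y values: 5, 18 (2 points).
  x = 12: rhs = 15, matching y values: none (0 points).
  x = 13: rhs = 8, matching y values: 10, 13 (2 points).
  x = 14: rhs = 10, matching y values: none (0 points).
  x = 15: rhs = 4, matching y values: 2, 21 (2 points).
  x = 16: rhs = 19, matching y values: none (0 points).
  x = 17: rhs = 15, matching y values: none (0 points).
  x = 18: rhs = 21, matching y values: none (0 points).
  x = 19: rhs = 20, matching y values: none (0 points).
  x = 20: rhs = 18, matching y values: 8, 15 (2 points).
  x = 21: rhs = 21, matching y values: none (0 points).
  x = 22: rhs = 12, matching y values: 9, 14 (2 points).
Total affine count: 16.
Full point count |E(F_23)| = 16 + 1 = 17.
Hasse bound: |17 − (23+1)| = |-7| = 7 ≤ 2√23 ≈ 9.5917 ✓.


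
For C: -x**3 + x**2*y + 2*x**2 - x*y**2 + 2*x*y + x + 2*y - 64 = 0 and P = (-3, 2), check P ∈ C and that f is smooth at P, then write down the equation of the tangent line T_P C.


Tangent line at P: -50*x + 17*y - 184 = 0.

Step 1: f(-3, 2) = 0, so P lies on C.
Step 2: partial derivatives
  f_x(x, y) = -3*x**2 + 2*x*y + 4*x - y**2 + 2*y + 1, f_y(x, y) = x**2 - 2*x*y + 2*x + 2.
  f_x(P) = -50, f_y(P) = 17 (gradient nonzero, so P is smooth).
Step 3: tangent line at P: -50·(x − -3) + 17·(y − 2) = 0.
Expanding: -50*x + 17*y - 184 = 0.


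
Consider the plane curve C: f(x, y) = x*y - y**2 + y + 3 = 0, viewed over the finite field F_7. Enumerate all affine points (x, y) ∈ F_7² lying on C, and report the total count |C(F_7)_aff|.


Affine F_7-points: {(1, 3), (1, 6), (2, 5), (3, 2), (4, 1), (4, 4)}; count = 6.

For each of the 49 pairs (x, y) ∈ F_7², evaluate f(x, y) mod 7. Record the zeros.
  x = 0: [0↦3, 1↦3, 2↦1, 3↦4, 4↦5, 5↦4, 6↦1]  zeros at y ∈ ∅
  x = 1: [0↦3, 1↦4, 2↦3, 3↦0, 4↦2, 5↦2, 6↦0]  zeros at y ∈ {3, 6}
  x = 2: [0↦3, 1↦5, 2↦5, 3↦3, 4↦6, 5↦0, 6↦6]  zeros at y ∈ {5}
  x = 3: [0↦3, 1↦6, 2↦0, 3↦6, 4↦3, 5↦5, 6↦5]  zeros at y ∈ {2}
  x = 4: [0↦3, 1↦0, 2↦2, 3↦2, 4↦0, 5↦3, 6↦4]  zeros at y ∈ {1, 4}
  x = 5: [0↦3, 1↦1, 2↦4, 3↦5, 4↦4, 5↦1, 6↦3]  zeros at y ∈ ∅
  x = 6: [0↦3, 1↦2, 2↦6, 3↦1, 4↦1, 5↦6, 6↦2]  zeros at y ∈ ∅
Collecting zeros: affine points = {(1, 3), (1, 6), (2, 5), (3, 2), (4, 1), (4, 4)}.
Total count |C(F_7)_aff| = 6.


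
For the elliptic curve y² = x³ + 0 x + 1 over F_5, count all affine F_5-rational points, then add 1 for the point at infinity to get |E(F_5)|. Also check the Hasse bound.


Affine points = {(0, 1), (0, 4), (2, 2), (2, 3), (4, 0)}; affine count = 5; |E(F_5)| = 6.

Discriminant check: Δ ∝ 4a³ + 27b² = 4·0³ + 27·1² = 4·0 + 27·1 ≡ 2 (mod 5). Nonzero ⇒ E is nonsingular.
For each x ∈ F_5, compute rhs = x³ + 0·x + 1 mod 5, then count y ∈ F_5 with y² ≡ rhs.
  x = 0: rhs = 1, matching y values: 1, 4 (2 points).
  x = 1: rhs = 2, matching y values: none (0 points).
  x = 2: rhs = 4, matching y values: 2, 3 (2 points).
  x = 3: rhs = 3, matching y values: none (0 points).
  x = 4: rhs = 0, matching y values: 0 (1 points).
Total affine count: 5.
Full point count |E(F_5)| = 5 + 1 = 6.
Hasse bound: |6 − (5+1)| = |0| = 0 ≤ 2√5 ≈ 4.4721 ✓.


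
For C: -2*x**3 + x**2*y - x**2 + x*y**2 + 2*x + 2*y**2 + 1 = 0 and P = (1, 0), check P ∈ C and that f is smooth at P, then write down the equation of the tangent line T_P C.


Tangent line at P: -6*x + y + 6 = 0.

Step 1: f(1, 0) = 0, so P lies on C.
Step 2: partial derivatives
  f_x(x, y) = -6*x**2 + 2*x*y - 2*x + y**2 + 2, f_y(x, y) = x**2 + 2*x*y + 4*y.
  f_x(P) = -6, f_y(P) = 1 (gradient nonzero, so P is smooth).
Step 3: tangent line at P: -6·(x − 1) + 1·(y − 0) = 0.
Expanding: -6*x + y + 6 = 0.


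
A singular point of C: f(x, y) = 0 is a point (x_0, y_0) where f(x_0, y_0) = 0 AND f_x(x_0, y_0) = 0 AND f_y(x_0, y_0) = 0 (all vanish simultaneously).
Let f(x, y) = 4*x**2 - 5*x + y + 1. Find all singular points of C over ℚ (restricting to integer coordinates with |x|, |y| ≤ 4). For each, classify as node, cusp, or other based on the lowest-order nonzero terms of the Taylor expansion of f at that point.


No singular points in the scanned grid; C is smooth there.

Compute partial derivatives:
  f_x = 8*x - 5.
  f_y = 1.
f_y = 1 is a nonzero constant, so f_y never vanishes: no point (x, y) can satisfy f = f_x = f_y = 0. In particular no (x, y) ∈ {−4, ..., 4}² is singular; the curve is smooth.


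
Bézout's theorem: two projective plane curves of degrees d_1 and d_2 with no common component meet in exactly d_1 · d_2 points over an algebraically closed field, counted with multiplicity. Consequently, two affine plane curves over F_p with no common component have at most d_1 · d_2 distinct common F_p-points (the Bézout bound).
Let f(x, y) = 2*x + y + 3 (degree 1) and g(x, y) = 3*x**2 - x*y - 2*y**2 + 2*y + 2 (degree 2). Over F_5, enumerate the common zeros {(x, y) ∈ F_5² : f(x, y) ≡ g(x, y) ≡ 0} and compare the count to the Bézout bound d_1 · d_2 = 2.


Common zeros: {(1, 0), (4, 4)}; count = 2; Bézout bound = 2.

deg(f) = 1, deg(g) = 2, so Bézout bound = 2.
Scan x ∈ F_5. For each x, list the y ∈ F_5 with f(x, y) ≡ 0 and those with g(x, y) ≡ 0 (mod 5); the common zeros in that column are the intersection.
  x = 0: f ≡ 0 at y ∈ {2}; g ≡ 0 at y ∈ {3}; common: ∅.
  x = 1: f ≡ 0 at y ∈ {0}; g ≡ 0 at y ∈ {0, 3}; common: {0}.
  x = 2: f ≡ 0 at y ∈ {3}; g ≡ 0 at y ∈ ∅; common: ∅.
  x = 3: f ≡ 0 at y ∈ {1}; g ≡ 0 at y ∈ ∅; common: ∅.
  x = 4: f ≡ 0 at y ∈ {4}; g ≡ 0 at y ∈ {0, 4}; common: {4}.
Collecting: common zeros = {(1, 0), (4, 4)}, so the count is 2.
Comparison with the Bézout bound: 2 ≤ 2 = deg(f)·deg(g), as expected for curves with no common component (the bound is attained).


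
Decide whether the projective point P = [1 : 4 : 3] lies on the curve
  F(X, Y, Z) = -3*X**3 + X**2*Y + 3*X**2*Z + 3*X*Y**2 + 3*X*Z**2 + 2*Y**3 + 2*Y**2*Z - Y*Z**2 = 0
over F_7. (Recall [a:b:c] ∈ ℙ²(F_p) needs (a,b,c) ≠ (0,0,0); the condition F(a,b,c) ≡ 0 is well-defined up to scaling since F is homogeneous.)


F(1,4,3) ≡ 0 (mod 7); P is on the curve.

Evaluate F(1, 4, 3) term-by-term (mod 7).
  -3*X**3 ↦ -3·1·1·1 = -3
  X**2*Y ↦ 1·1·4·1 = 4
  3*X**2*Z ↦ 3·1·1·3 = 9
  3*X*Y**2 ↦ 3·1·16·1 = 48
  3*X*Z**2 ↦ 3·1·1·9 = 27
  2*Y**3 ↦ 2·1·64·1 = 128
  2*Y**2*Z ↦ 2·1·16·3 = 96
  -Y*Z**2 ↦ -1·1·4·9 = -36
Sum: F(1, 4, 3) = (-3) + (4) + (9) + (48) + (27) + (128) + (96) + (-36) = 273.
Reducing mod 7: 273 ≡ 0 (mod 7).
Since F(a, b, c) ≡ 0 (mod 7), P lies on the curve.


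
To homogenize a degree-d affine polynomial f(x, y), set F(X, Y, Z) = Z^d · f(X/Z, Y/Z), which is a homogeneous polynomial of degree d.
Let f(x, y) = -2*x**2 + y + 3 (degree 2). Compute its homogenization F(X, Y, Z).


F(X, Y, Z) = -2*X**2 + Y*Z + 3*Z**2

deg(f) = 2.
Substitute x = X/Z, y = Y/Z into f, then multiply by Z^2.
  monomial -2·x^2·y^0 ↦ -2·X^2·Y^0·Z^0.
  monomial 1·x^0·y^1 ↦ 1·X^0·Y^1·Z^1.
  monomial 3·x^0·y^0 ↦ 3·X^0·Y^0·Z^2.
Collecting: F(X, Y, Z) = -2*X**2 + Y*Z + 3*Z**2.


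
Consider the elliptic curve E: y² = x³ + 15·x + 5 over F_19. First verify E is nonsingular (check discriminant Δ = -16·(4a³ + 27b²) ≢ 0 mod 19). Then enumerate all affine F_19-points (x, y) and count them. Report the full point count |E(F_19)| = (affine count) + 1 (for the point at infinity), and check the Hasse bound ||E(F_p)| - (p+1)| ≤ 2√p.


Affine points = {(0, 9), (0, 10), (2, 9), (2, 10), (3, 1), (3, 18), (6, 8), (6, 11), (7, 4), (7, 15), (11, 0), (16, 3), (16, 16), (17, 9), (17, 10)}; affine count = 15; |E(F_19)| = 16.

Discriminant check: Δ ∝ 4a³ + 27b² = 4·15³ + 27·5² = 4·3375 + 27·25 ≡ 1 (mod 19). Nonzero ⇒ E is nonsingular.
For each x ∈ F_19, compute rhs = x³ + 15·x + 5 mod 19, then count y ∈ F_19 with y² ≡ rhs.
  x = 0: rhs = 5, matching y values: 9, 10 (2 points).
  x = 1: rhs = 2, matching y values: none (0 points).
  x = 2: rhs = 5, matching y values: 9, 10 (2 points).
  x = 3: rhs = 1, matching y values: 1, 18 (2 points).
  x = 4: rhs = 15, matching y values: none (0 points).
  x = 5: rhs = 15, matching y values: none (0 points).
  x = 6: rhs = 7, matching y values: 8, 11 (2 points).
  x = 7: rhs = 16, matching y values: 4, 15 (2 points).
  x = 8: rhs = 10, matching y values: none (0 points).
  x = 9: rhs = 14, matching y values: none (0 points).
  x = 10: rhs = 15, matching y values: none (0 points).
  x = 11: rhs = 0, matching y values: 0 (1 points).
  x = 12: rhs = 13, matching y values: none (0 points).
  x = 13: rhs = 3, matching y values: none (0 points).
  x = 14: rhs = 14, matching y values: none (0 points).
  x = 15: rhs = 14, matching y values: none (0 points).
  x = 16: rhs = 9, matching y values: 3, 16 (2 points).
  x = 17: rhs = 5, matching y values: 9, 10 (2 points).
  x = 18: rhs = 8, matching y values: none (0 points).
Total affine count: 15.
Full point count |E(F_19)| = 15 + 1 = 16.
Hasse bound: |16 − (19+1)| = |-4| = 4 ≤ 2√19 ≈ 8.7178 ✓.


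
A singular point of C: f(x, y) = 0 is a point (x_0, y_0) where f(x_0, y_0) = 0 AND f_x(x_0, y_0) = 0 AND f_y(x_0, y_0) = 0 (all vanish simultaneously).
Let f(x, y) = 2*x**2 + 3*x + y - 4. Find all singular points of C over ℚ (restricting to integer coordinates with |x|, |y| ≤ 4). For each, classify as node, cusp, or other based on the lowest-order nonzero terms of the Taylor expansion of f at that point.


No singular points in the scanned grid; C is smooth there.

Compute partial derivatives:
  f_x = 4*x + 3.
  f_y = 1.
f_y = 1 is a nonzero constant, so f_y never vanishes: no point (x, y) can satisfy f = f_x = f_y = 0. In particular no (x, y) ∈ {−4, ..., 4}² is singular; the curve is smooth.


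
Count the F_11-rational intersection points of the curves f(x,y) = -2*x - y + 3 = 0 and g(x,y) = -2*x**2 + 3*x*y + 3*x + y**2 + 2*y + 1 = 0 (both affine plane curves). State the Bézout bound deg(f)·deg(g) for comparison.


Common zeros: ∅; count = 0; Bézout bound = 2.

deg(f) = 1, deg(g) = 2, so Bézout bound = 2.
Scan x ∈ F_11. For each x, list the y ∈ F_11 with f(x, y) ≡ 0 and those with g(x, y) ≡ 0 (mod 11); the common zeros in that column are the intersection.
  x = 0: f ≡ 0 at y ∈ {3}; g ≡ 0 at y ∈ {10}; common: ∅.
  x = 1: f ≡ 0 at y ∈ {1}; g ≡ 0 at y ∈ ∅; common: ∅.
  x = 2: f ≡ 0 at y ∈ {10}; g ≡ 0 at y ∈ ∅; common: ∅.
  x = 3: f ≡ 0 at y ∈ {8}; g ≡ 0 at y ∈ ∅; common: ∅.
  x = 4: f ≡ 0 at y ∈ {6}; g ≡ 0 at y ∈ ∅; common: ∅.
  x = 5: f ≡ 0 at y ∈ {4}; g ≡ 0 at y ∈ ∅; common: ∅.
  x = 6: f ≡ 0 at y ∈ {2}; g ≡ 0 at y ∈ ∅; common: ∅.
  x = 7: f ≡ 0 at y ∈ {0}; g ≡ 0 at y ∈ ∅; common: ∅.
  x = 8: f ≡ 0 at y ∈ {9}; g ≡ 0 at y ∈ ∅; common: ∅.
  x = 9: f ≡ 0 at y ∈ {7}; g ≡ 0 at y ∈ ∅; common: ∅.
  x = 10: f ≡ 0 at y ∈ {5}; g ≡ 0 at y ∈ ∅; common: ∅.
Collecting: common zeros = ∅, so the count is 0.
Comparison with the Bézout bound: 0 ≤ 2 = deg(f)·deg(g), as expected for curves with no common component (the affine F_11-count falls short of the bound because intersections may lie at infinity, over extension fields, or carry multiplicity).


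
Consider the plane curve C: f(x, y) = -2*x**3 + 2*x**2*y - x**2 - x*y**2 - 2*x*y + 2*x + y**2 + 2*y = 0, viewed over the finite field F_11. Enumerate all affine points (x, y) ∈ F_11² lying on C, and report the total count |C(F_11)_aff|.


Affine F_11-points: {(0, 0), (0, 9), (1, 6), (2, 1), (2, 5), (3, 3), (3, 4), (4, 6), (4, 10), (6, 2), (6, 6), (7, 3), (7, 4), (9, 3), (9, 7), (10, 4)}; count = 16.

For each of the 121 pairs (x, y) ∈ F_11², evaluate f(x, y) mod 11. Record the zeros.
  x = 0: [0↦0, 1↦3, 2↦8, 3↦4, 4↦2, 5↦2, 6↦4, 7↦8, 8↦3, 9↦0, 10↦10]  zeros at y ∈ {0, 9}
  x = 1: [0↦10, 1↦1, 2↦3, 3↦5, 4↦7, 5↦9, 6↦0, 7↦2, 8↦4, 9↦6, 10↦8]  zeros at y ∈ {6}
  x = 2: [0↦6, 1↦0, 2↦3, 3↦4, 4↦3, 5↦0, 6↦6, 7↦10, 8↦1, 9↦1, 10↦10]  zeros at y ∈ {1, 5}
  x = 3: [0↦9, 1↦10, 2↦7, 3↦0, 4↦0, 5↦7, 6↦10, 7↦9, 8↦4, 9↦6, 10↦4]  zeros at y ∈ {3, 4}
  x = 4: [0↦7, 1↦8, 2↦3, 3↦3, 4↦8, 5↦7, 6↦0, 7↦9, 8↦1, 9↦9, 10↦0]  zeros at y ∈ {6, 10}
  x = 5: [0↦10, 1↦4, 2↦1, 3↦1, 4↦4, 5↦10, 6↦8, 7↦9, 8↦2, 9↦9, 10↦8]  zeros at y ∈ ∅
  x = 6: [0↦6, 1↦8, 2↦0, 3↦4, 4↦9, 5↦4, 6↦0, 7↦8, 8↦6, 9↦5, 10↦5]  zeros at y ∈ {2, 6}
  x = 7: [0↦5, 1↦8, 2↦10, 3↦0, 4↦0, 5↦10, 6↦8, 7↦5, 8↦1, 9↦7, 10↦1]  zeros at y ∈ {3, 4}
  x = 8: [0↦6, 1↦3, 2↦8, 3↦10, 4↦9, 5↦5, 6↦9, 7↦10, 8↦8, 9↦3, 10↦6]  zeros at y ∈ ∅
  x = 9: [0↦8, 1↦3, 2↦4, 3↦0, 4↦2, 5↦10, 6↦2, 7↦0, 8↦4, 9↦3, 10↦8]  zeros at y ∈ {3, 7}
  x = 10: [0↦10, 1↦7, 2↦8, 3↦2, 4↦0, 5↦2, 6↦8, 7↦7, 8↦10, 9↦6, 10↦6]  zeros at y ∈ {4}
Collecting zeros: affine points = {(0, 0), (0, 9), (1, 6), (2, 1), (2, 5), (3, 3), (3, 4), (4, 6), (4, 10), (6, 2), (6, 6), (7, 3), (7, 4), (9, 3), (9, 7), (10, 4)}.
Total count |C(F_11)_aff| = 16.


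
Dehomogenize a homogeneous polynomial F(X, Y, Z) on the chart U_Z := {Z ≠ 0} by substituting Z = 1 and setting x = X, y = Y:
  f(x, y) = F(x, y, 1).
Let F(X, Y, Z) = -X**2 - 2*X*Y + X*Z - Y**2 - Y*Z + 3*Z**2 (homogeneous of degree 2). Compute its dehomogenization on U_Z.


f(x, y) = -x**2 - 2*x*y + x - y**2 - y + 3

On U_Z we set Z = 1. Each monomial c·X^i·Y^j·Z^k in F becomes c·x^i·y^j·1^k = c·x^i·y^j.
Substituting Z = 1: F(X, Y, 1) = -x**2 - 2*x*y + x - y**2 - y + 3.
Note: deg(f) ≤ deg(F) = 2; strict inequality happens when F is divisible by Z (lost terms).


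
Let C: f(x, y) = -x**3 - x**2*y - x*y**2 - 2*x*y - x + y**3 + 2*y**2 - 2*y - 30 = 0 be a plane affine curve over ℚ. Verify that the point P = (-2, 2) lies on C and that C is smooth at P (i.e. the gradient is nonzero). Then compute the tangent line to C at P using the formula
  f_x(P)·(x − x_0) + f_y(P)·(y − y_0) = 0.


Tangent line at P: -13*x + 26*y - 78 = 0.

Step 1: f(-2, 2) = 0, so P lies on C.
Step 2: partial derivatives
  f_x(x, y) = -3*x**2 - 2*x*y - y**2 - 2*y - 1, f_y(x, y) = -x**2 - 2*x*y - 2*x + 3*y**2 + 4*y - 2.
  f_x(P) = -13, f_y(P) = 26 (gradient nonzero, so P is smooth).
Step 3: tangent line at P: -13·(x − -2) + 26·(y − 2) = 0.
Expanding: -13*x + 26*y - 78 = 0.


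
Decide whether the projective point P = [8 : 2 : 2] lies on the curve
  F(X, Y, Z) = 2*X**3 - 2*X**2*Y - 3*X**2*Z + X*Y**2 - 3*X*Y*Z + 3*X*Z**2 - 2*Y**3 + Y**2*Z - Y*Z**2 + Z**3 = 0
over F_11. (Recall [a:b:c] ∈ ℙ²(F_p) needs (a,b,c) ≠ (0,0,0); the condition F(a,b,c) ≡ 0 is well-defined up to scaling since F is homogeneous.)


F(8,2,2) ≡ 1 (mod 11); P is NOT on the curve.

Evaluate F(8, 2, 2) term-by-term (mod 11).
  2*X**3 ↦ 2·512·1·1 = 1024
  -2*X**2*Y ↦ -2·64·2·1 = -256
  -3*X**2*Z ↦ -3·64·1·2 = -384
  X*Y**2 ↦ 1·8·4·1 = 32
  -3*X*Y*Z ↦ -3·8·2·2 = -96
  3*X*Z**2 ↦ 3·8·1·4 = 96
  -2*Y**3 ↦ -2·1·8·1 = -16
  Y**2*Z ↦ 1·1·4·2 = 8
  -Y*Z**2 ↦ -1·1·2·4 = -8
  Z**3 ↦ 1·1·1·8 = 8
Sum: F(8, 2, 2) = (1024) + (-256) + (-384) + (32) + (-96) + (96) + (-16) + (8) + (-8) + (8) = 408.
Reducing mod 11: 408 ≡ 1 (mod 11).
Since F(a, b, c) ≡ 1 ≠ 0 (mod 11), P does NOT lie on the curve.


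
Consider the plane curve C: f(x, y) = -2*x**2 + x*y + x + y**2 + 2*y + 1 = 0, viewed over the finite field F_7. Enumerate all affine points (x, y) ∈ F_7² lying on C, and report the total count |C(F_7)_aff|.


Affine F_7-points: {(0, 6), (1, 0), (1, 4), (2, 1), (2, 2), (3, 0), (3, 2), (4, 3), (4, 5), (5, 3), (5, 4), (6, 1), (6, 5)}; count = 13.

For each of the 49 pairs (x, y) ∈ F_7², evaluate f(x, y) mod 7. Record the zeros.
  x = 0: [0↦1, 1↦4, 2↦2, 3↦2, 4↦4, 5↦1, 6↦0]  zeros at y ∈ {6}
  x = 1: [0↦0, 1↦4, 2↦3, 3↦4, 4↦0, 5↦5, 6↦5]  zeros at y ∈ {0, 4}
  x = 2: [0↦2, 1↦0, 2↦0, 3↦2, 4↦6, 5↦5, 6↦6]  zeros at y ∈ {1, 2}
  x = 3: [0↦0, 1↦6, 2↦0, 3↦3, 4↦1, 5↦1, 6↦3]  zeros at y ∈ {0, 2}
  x = 4: [0↦1, 1↦1, 2↦3, 3↦0, 4↦6, 5↦0, 6↦3]  zeros at y ∈ {3, 5}
  x = 5: [0↦5, 1↦6, 2↦2, 3↦0, 4↦0, 5↦2, 6↦6]  zeros at y ∈ {3, 4}
  x = 6: [0↦5, 1↦0, 2↦4, 3↦3, 4↦4, 5↦0, 6↦5]  zeros at y ∈ {1, 5}
Collecting zeros: affine points = {(0, 6), (1, 0), (1, 4), (2, 1), (2, 2), (3, 0), (3, 2), (4, 3), (4, 5), (5, 3), (5, 4), (6, 1), (6, 5)}.
Total count |C(F_7)_aff| = 13.


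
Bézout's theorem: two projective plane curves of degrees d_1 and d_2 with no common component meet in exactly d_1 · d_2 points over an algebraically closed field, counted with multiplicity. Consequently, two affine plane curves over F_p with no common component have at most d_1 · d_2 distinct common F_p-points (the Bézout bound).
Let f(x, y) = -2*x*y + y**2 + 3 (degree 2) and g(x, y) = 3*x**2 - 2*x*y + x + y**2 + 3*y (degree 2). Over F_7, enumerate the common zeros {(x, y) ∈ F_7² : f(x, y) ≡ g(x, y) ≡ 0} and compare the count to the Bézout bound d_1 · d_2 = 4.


Common zeros: {(2, 1)}; count = 1; Bézout bound = 4.

deg(f) = 2, deg(g) = 2, so Bézout bound = 4.
Scan x ∈ F_7. For each x, list the y ∈ F_7 with f(x, y) ≡ 0 and those with g(x, y) ≡ 0 (mod 7); the common zeros in that column are the intersection.
  x = 0: f ≡ 0 at y ∈ {2, 5}; g ≡ 0 at y ∈ {0, 4}; common: ∅.
  x = 1: f ≡ 0 at y ∈ ∅; g ≡ 0 at y ∈ ∅; common: ∅.
  x = 2: f ≡ 0 at y ∈ {1, 3}; g ≡ 0 at y ∈ {0, 1}; common: {1}.
  x = 3: f ≡ 0 at y ∈ ∅; g ≡ 0 at y ∈ {1, 2}; common: ∅.
  x = 4: f ≡ 0 at y ∈ ∅; g ≡ 0 at y ∈ ∅; common: ∅.
  x = 5: f ≡ 0 at y ∈ {4, 6}; g ≡ 0 at y ∈ {2, 5}; common: ∅.
  x = 6: f ≡ 0 at y ∈ ∅; g ≡ 0 at y ∈ ∅; common: ∅.
Collecting: common zeros = {(2, 1)}, so the count is 1.
Comparison with the Bézout bound: 1 ≤ 4 = deg(f)·deg(g), as expected for curves with no common component (the affine F_7-count falls short of the bound because intersections may lie at infinity, over extension fields, or carry multiplicity).
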